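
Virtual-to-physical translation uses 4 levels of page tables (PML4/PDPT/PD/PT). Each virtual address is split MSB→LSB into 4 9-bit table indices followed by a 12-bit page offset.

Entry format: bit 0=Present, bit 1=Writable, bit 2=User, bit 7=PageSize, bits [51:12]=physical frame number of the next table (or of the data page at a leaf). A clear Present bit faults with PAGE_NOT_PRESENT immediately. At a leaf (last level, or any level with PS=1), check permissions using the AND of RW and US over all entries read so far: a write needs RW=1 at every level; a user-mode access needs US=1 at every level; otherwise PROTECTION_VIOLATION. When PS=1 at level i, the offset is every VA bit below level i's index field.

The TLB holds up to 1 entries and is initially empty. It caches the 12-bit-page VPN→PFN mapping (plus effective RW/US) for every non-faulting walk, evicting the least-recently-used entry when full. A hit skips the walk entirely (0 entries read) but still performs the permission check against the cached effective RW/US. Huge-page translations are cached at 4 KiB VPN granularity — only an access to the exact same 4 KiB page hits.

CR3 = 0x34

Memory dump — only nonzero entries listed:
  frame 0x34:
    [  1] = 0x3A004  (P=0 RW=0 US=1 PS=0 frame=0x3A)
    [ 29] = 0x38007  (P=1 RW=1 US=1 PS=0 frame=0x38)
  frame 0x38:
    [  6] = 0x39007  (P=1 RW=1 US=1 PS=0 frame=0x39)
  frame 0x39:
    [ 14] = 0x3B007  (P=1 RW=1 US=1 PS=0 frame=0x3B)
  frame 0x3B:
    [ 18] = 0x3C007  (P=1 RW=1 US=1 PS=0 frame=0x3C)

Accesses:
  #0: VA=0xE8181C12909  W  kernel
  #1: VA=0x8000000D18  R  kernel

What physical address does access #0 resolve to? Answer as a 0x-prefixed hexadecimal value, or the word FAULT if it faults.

Per-access translation:
#0 VA=0xE8181C12909 (w,kernel):
  lvl0: tbl 0x34, slot 29 ⇒ 0x38007 (P1/RW1/US1/PS0)
  lvl1: tbl 0x38, slot 6 ⇒ 0x39007 (P1/RW1/US1/PS0)
  lvl2: tbl 0x39, slot 14 ⇒ 0x3B007 (P1/RW1/US1/PS0)
  lvl3: tbl 0x3B, slot 18 ⇒ 0x3C007 (P1/RW1/US1/PS0)
  ⇒ phys 0x3C909  [4 reads]
#1 VA=0x8000000D18 (r,kernel):
  lvl0: tbl 0x34, slot 1 ⇒ 0x3A004 (P0/RW0/US1/PS0)
  → PAGE_NOT_PRESENT  (1 entries read)

Access #0 PA: 0x3C909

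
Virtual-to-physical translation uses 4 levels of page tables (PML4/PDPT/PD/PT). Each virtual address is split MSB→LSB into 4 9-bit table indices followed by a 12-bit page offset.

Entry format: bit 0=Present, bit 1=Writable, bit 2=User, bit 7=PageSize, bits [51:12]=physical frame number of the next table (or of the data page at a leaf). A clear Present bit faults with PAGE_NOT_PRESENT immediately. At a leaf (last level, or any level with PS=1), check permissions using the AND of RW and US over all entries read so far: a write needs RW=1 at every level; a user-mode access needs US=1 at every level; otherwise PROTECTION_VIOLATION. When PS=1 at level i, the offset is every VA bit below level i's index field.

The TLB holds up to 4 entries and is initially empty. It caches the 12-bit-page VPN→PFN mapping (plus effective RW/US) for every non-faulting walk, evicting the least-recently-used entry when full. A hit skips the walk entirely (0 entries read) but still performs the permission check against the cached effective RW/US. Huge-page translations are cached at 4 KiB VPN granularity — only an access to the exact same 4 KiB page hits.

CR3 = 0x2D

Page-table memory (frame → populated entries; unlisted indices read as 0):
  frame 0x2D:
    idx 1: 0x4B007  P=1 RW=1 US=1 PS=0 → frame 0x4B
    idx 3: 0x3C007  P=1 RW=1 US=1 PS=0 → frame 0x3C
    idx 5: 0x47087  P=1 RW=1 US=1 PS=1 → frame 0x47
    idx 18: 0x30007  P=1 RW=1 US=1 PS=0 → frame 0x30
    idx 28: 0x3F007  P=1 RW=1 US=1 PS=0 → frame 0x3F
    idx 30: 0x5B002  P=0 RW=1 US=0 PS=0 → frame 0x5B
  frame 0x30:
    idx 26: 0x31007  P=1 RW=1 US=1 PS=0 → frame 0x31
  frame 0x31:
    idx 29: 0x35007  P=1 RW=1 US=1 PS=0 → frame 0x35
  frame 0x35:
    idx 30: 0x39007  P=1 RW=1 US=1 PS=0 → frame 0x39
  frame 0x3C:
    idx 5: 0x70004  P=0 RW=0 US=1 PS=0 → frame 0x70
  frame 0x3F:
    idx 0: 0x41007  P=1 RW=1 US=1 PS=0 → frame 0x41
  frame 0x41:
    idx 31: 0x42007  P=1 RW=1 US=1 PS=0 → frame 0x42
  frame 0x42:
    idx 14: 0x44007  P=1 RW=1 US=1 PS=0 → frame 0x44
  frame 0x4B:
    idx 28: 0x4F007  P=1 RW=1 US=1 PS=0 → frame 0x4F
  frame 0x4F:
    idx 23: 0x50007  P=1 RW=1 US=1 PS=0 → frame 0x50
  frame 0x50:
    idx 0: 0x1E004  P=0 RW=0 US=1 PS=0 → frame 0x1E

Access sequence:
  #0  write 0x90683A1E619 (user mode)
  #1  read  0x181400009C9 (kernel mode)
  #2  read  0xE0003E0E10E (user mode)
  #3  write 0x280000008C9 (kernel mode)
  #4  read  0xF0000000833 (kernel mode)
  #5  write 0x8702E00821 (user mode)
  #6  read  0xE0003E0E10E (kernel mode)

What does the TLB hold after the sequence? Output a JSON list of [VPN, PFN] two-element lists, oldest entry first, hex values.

Walk each access:
#0 VA=0x90683A1E619 (w,user):
  L0 @0x2D[18] → 0x30007  P=1,RW=1,US=1,PS=0
  L1 @0x30[26] → 0x31007  P=1,RW=1,US=1,PS=0
  L2 @0x31[29] → 0x35007  P=1,RW=1,US=1,PS=0
  L3 @0x35[30] → 0x39007  P=1,RW=1,US=1,PS=0
  ✓ 0x39619  — 4 lookups
#1 VA=0x181400009C9 (r,kernel):
  L0 @0x2D[3] → 0x3C007  P=1,RW=1,US=1,PS=0
  L1 @0x3C[5] → 0x70004  P=0,RW=0,US=1,PS=0
  ⇒ fault: PAGE_NOT_PRESENT  — 2 lookups
#2 VA=0xE0003E0E10E (r,user):
  L0 @0x2D[28] → 0x3F007  P=1,RW=1,US=1,PS=0
  L1 @0x3F[0] → 0x41007  P=1,RW=1,US=1,PS=0
  L2 @0x41[31] → 0x42007  P=1,RW=1,US=1,PS=0
  L3 @0x42[14] → 0x44007  P=1,RW=1,US=1,PS=0
  ✓ 0x4410E  — 4 lookups
#3 VA=0x280000008C9 (w,kernel):
  L0 @0x2D[5] → 0x47087  P=1,RW=1,US=1,PS=1
  ✓ 0x478C9 (huge @L0)  — 1 lookups
#4 VA=0xF0000000833 (r,kernel):
  L0 @0x2D[30] → 0x5B002  P=0,RW=1,US=0,PS=0
  ⇒ fault: PAGE_NOT_PRESENT  — 1 lookups
#5 VA=0x8702E00821 (w,user):
  L0 @0x2D[1] → 0x4B007  P=1,RW=1,US=1,PS=0
  L1 @0x4B[28] → 0x4F007  P=1,RW=1,US=1,PS=0
  L2 @0x4F[23] → 0x50007  P=1,RW=1,US=1,PS=0
  L3 @0x50[0] → 0x1E004  P=0,RW=0,US=1,PS=0
  ⇒ fault: PAGE_NOT_PRESENT  — 4 lookups
#6 VA=0xE0003E0E10E (r,kernel):
  TLB hit vpn=0xE0003E0E → PA=0x4410E

TLB: [["0x90683A1E", "0x39"], ["0x28000000", "0x47"], ["0xE0003E0E", "0x44"]]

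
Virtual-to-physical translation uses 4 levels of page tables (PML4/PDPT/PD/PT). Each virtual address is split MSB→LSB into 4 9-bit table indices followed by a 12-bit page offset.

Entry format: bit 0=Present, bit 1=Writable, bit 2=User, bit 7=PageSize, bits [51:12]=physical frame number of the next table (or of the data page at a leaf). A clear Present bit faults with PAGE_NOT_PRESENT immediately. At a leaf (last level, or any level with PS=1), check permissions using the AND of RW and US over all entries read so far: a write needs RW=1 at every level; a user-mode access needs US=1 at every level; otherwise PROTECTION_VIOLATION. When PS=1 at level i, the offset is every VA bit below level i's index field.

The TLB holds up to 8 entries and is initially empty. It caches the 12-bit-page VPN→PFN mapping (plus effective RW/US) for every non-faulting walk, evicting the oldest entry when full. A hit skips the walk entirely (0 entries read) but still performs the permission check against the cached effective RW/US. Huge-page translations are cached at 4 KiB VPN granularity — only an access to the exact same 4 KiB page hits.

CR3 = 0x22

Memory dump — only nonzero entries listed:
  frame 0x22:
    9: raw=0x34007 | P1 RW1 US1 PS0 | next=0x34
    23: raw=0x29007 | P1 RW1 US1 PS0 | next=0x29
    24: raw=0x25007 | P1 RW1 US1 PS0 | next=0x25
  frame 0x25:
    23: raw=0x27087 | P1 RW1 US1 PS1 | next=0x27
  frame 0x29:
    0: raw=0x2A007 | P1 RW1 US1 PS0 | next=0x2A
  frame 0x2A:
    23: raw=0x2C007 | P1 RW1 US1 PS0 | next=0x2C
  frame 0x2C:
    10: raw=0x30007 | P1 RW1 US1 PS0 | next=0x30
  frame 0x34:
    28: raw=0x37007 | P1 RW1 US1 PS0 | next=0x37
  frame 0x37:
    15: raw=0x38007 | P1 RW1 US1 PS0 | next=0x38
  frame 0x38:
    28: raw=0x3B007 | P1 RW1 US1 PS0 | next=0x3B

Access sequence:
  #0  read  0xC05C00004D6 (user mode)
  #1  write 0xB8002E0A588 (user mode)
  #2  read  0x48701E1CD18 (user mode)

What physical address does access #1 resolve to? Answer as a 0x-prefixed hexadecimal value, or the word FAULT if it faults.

Trace:
#0 VA=0xC05C00004D6 (r,user):
  L0: frame=0x22 idx=24 entry=0x25007 [P=1 RW=1 US=1 PS=0]
  L1: frame=0x25 idx=23 entry=0x27087 [P=1 RW=1 US=1 PS=1]
  → PA=0x274D6 (huge @L1)  (2 entries read)
#1 VA=0xB8002E0A588 (w,user):
  L0: frame=0x22 idx=23 entry=0x29007 [P=1 RW=1 US=1 PS=0]
  L1: frame=0x29 idx=0 entry=0x2A007 [P=1 RW=1 US=1 PS=0]
  L2: frame=0x2A idx=23 entry=0x2C007 [P=1 RW=1 US=1 PS=0]
  L3: frame=0x2C idx=10 entry=0x30007 [P=1 RW=1 US=1 PS=0]
  → PA=0x30588  (4 entries read)
#2 VA=0x48701E1CD18 (r,user):
  L0: frame=0x22 idx=9 entry=0x34007 [P=1 RW=1 US=1 PS=0]
  L1: frame=0x34 idx=28 entry=0x37007 [P=1 RW=1 US=1 PS=0]
  L2: frame=0x37 idx=15 entry=0x38007 [P=1 RW=1 US=1 PS=0]
  L3: frame=0x38 idx=28 entry=0x3B007 [P=1 RW=1 US=1 PS=0]
  → PA=0x3BD18  (4 entries read)

Access #1 PA: 0x30588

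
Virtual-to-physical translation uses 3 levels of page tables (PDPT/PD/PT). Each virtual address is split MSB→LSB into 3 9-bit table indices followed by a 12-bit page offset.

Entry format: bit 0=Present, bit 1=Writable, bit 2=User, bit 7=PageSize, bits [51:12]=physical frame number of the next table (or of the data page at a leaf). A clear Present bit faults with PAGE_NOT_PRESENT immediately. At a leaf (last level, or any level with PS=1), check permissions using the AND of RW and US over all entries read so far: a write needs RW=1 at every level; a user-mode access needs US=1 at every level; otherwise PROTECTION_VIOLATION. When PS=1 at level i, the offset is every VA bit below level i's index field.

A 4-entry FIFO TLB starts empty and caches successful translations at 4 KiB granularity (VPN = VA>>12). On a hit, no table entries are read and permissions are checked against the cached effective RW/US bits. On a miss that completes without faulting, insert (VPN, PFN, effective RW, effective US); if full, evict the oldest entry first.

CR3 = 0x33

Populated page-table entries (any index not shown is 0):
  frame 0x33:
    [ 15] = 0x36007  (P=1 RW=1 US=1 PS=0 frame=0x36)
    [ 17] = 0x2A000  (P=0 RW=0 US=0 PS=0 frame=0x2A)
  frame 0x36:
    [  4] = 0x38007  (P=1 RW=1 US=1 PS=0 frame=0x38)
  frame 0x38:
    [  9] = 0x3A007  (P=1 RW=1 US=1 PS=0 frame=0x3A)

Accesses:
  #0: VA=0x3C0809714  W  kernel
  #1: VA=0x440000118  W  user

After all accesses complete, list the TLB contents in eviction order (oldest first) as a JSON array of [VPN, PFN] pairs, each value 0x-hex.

Walk each access:
#0 VA=0x3C0809714 (w,kernel):
  L0 @0x33[15] → 0x36007  P=1,RW=1,US=1,PS=0
  L1 @0x36[4] → 0x38007  P=1,RW=1,US=1,PS=0
  L2 @0x38[9] → 0x3A007  P=1,RW=1,US=1,PS=0
  ⇒ phys 0x3A714  [3 reads]
#1 VA=0x440000118 (w,user):
  L0 @0x33[17] → 0x2A000  P=0,RW=0,US=0,PS=0
  ✗ PAGE_NOT_PRESENT  [1 reads]

TLB: [["0x3C0809", "0x3A"]]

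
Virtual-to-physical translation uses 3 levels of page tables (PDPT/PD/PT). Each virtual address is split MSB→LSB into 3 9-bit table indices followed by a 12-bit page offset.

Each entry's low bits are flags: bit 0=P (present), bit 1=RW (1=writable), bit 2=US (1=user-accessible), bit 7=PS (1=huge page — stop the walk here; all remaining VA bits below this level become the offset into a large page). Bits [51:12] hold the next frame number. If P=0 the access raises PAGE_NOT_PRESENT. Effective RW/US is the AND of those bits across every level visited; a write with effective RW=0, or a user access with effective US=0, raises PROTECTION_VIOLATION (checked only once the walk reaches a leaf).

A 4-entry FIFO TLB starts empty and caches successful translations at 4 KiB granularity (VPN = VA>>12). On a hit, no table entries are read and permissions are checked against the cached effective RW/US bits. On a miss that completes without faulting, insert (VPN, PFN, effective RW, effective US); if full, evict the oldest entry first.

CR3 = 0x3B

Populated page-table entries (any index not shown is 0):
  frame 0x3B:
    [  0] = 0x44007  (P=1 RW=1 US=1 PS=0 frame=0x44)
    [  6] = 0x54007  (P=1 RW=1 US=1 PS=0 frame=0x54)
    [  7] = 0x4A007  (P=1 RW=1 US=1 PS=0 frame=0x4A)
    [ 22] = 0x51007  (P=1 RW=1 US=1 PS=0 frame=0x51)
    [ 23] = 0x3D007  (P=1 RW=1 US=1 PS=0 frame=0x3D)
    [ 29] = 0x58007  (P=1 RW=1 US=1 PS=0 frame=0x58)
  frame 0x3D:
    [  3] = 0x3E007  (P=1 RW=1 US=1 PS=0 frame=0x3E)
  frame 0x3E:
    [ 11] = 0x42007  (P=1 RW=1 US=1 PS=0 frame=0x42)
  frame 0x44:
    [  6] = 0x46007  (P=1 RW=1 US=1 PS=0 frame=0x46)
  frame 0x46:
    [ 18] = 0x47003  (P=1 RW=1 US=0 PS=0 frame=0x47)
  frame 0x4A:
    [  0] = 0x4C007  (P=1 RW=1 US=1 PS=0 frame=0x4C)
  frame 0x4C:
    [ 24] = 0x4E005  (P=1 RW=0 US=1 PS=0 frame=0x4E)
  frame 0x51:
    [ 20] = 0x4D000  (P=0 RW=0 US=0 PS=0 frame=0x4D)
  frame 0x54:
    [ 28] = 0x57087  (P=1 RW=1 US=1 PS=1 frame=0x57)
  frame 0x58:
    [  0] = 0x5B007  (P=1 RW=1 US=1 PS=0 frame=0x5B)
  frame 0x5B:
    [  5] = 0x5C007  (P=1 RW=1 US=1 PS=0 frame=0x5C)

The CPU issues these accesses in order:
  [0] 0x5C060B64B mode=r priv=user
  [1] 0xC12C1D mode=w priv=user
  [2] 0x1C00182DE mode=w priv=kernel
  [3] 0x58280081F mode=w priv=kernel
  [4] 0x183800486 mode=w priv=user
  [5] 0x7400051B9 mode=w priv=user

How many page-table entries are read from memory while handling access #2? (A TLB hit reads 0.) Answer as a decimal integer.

Trace:
#0 VA=0x5C060B64B (r,user):
  L0: frame=0x3B idx=23 entry=0x3D007 [P=1 RW=1 US=1 PS=0]
  L1: frame=0x3D idx=3 entry=0x3E007 [P=1 RW=1 US=1 PS=0]
  L2: frame=0x3E idx=11 entry=0x42007 [P=1 RW=1 US=1 PS=0]
  → PA=0x4264B  (3 entries read)
#1 VA=0xC12C1D (w,user):
  L0: frame=0x3B idx=0 entry=0x44007 [P=1 RW=1 US=1 PS=0]
  L1: frame=0x44 idx=6 entry=0x46007 [P=1 RW=1 US=1 PS=0]
  L2: frame=0x46 idx=18 entry=0x47003 [P=1 RW=1 US=0 PS=0]
  ✗ PROTECTION_VIOLATION  [3 reads]
#2 VA=0x1C00182DE (w,kernel):
  L0: frame=0x3B idx=7 entry=0x4A007 [P=1 RW=1 US=1 PS=0]
  L1: frame=0x4A idx=0 entry=0x4C007 [P=1 RW=1 US=1 PS=0]
  L2: frame=0x4C idx=24 entry=0x4E005 [P=1 RW=0 US=1 PS=0]
  ✗ PROTECTION_VIOLATION  [3 reads]
#3 VA=0x58280081F (w,kernel):
  L0: frame=0x3B idx=22 entry=0x51007 [P=1 RW=1 US=1 PS=0]
  L1: frame=0x51 idx=20 entry=0x4D000 [P=0 RW=0 US=0 PS=0]
  ✗ PAGE_NOT_PRESENT  [2 reads]
#4 VA=0x183800486 (w,user):
  L0: frame=0x3B idx=6 entry=0x54007 [P=1 RW=1 US=1 PS=0]
  L1: frame=0x54 idx=28 entry=0x57087 [P=1 RW=1 US=1 PS=1]
  → PA=0x57486 (huge @L1)  (2 entries read)
#5 VA=0x7400051B9 (w,user):
  L0: frame=0x3B idx=29 entry=0x58007 [P=1 RW=1 US=1 PS=0]
  L1: frame=0x58 idx=0 entry=0x5B007 [P=1 RW=1 US=1 PS=0]
  L2: frame=0x5B idx=5 entry=0x5C007 [P=1 RW=1 US=1 PS=0]
  → PA=0x5C1B9  (3 entries read)

Entries read for #2: 3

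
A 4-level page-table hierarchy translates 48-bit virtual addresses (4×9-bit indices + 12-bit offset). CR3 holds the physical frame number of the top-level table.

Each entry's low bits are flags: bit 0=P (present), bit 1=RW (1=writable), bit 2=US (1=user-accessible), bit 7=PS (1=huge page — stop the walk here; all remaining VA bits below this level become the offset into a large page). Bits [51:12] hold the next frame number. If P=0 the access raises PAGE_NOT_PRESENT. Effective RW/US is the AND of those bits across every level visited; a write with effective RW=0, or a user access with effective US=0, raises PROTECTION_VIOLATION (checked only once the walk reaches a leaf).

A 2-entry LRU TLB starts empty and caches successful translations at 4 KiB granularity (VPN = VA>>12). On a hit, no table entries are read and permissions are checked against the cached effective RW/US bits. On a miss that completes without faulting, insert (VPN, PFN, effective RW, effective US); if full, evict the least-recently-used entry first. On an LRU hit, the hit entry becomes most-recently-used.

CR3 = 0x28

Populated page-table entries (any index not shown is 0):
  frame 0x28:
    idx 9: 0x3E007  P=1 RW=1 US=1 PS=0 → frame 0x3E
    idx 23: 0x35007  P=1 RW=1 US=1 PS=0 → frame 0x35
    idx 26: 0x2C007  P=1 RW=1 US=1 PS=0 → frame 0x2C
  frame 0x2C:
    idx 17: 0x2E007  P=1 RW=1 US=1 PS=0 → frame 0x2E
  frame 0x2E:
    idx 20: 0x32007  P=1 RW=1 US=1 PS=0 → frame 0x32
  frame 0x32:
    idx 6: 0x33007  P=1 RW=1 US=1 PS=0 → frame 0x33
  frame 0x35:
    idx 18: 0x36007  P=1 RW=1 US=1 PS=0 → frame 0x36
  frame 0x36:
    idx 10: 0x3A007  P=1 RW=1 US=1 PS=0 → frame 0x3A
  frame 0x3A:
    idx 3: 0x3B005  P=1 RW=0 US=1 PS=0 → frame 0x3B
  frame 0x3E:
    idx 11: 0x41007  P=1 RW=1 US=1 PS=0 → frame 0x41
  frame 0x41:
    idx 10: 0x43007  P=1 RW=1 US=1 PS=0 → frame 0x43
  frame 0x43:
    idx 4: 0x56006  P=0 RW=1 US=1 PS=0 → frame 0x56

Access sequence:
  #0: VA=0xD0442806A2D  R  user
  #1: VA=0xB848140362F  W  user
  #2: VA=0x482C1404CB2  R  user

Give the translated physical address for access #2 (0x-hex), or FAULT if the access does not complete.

Walk each access:
#0 VA=0xD0442806A2D (r,user):
  lvl0: tbl 0x28, slot 26 ⇒ 0x2C007 (P1/RW1/US1/PS0)
  lvl1: tbl 0x2C, slot 17 ⇒ 0x2E007 (P1/RW1/US1/PS0)
  lvl2: tbl 0x2E, slot 20 ⇒ 0x32007 (P1/RW1/US1/PS0)
  lvl3: tbl 0x32, slot 6 ⇒ 0x33007 (P1/RW1/US1/PS0)
  → PA=0x33A2D  (4 entries read)
#1 VA=0xB848140362F (w,user):
  lvl0: tbl 0x28, slot 23 ⇒ 0x35007 (P1/RW1/US1/PS0)
  lvl1: tbl 0x35, slot 18 ⇒ 0x36007 (P1/RW1/US1/PS0)
  lvl2: tbl 0x36, slot 10 ⇒ 0x3A007 (P1/RW1/US1/PS0)
  lvl3: tbl 0x3A, slot 3 ⇒ 0x3B005 (P1/RW0/US1/PS0)
  → PROTECTION_VIOLATION  (4 entries read)
#2 VA=0x482C1404CB2 (r,user):
  lvl0: tbl 0x28, slot 9 ⇒ 0x3E007 (P1/RW1/US1/PS0)
  lvl1: tbl 0x3E, slot 11 ⇒ 0x41007 (P1/RW1/US1/PS0)
  lvl2: tbl 0x41, slot 10 ⇒ 0x43007 (P1/RW1/US1/PS0)
  lvl3: tbl 0x43, slot 4 ⇒ 0x56006 (P0/RW1/US1/PS0)
  → PAGE_NOT_PRESENT  (4 entries read)

Access #2 PA: FAULT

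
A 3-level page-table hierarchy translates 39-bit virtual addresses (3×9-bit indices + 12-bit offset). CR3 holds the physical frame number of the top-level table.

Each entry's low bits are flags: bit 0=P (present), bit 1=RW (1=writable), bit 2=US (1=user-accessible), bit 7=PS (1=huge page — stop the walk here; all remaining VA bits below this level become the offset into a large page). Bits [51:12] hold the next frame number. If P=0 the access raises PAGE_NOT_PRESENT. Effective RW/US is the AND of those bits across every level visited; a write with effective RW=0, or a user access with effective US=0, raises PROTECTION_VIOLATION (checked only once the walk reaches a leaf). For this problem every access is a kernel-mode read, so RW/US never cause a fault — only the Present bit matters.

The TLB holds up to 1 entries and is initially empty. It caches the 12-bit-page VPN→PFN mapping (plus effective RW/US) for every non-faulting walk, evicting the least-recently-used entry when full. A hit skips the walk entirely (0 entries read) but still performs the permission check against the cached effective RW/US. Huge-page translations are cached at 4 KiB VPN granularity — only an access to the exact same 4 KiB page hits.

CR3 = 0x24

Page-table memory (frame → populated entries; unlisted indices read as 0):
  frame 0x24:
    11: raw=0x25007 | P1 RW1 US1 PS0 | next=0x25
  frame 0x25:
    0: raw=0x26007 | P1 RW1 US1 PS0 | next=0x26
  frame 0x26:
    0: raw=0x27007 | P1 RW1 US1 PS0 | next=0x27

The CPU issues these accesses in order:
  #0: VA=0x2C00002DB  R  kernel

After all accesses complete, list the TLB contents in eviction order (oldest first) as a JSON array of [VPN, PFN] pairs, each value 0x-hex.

Trace:
#0 VA=0x2C00002DB (r,kernel):
  L0: frame=0x24 idx=11 entry=0x25007 [P=1 RW=1 US=1 PS=0]
  L1: frame=0x25 idx=0 entry=0x26007 [P=1 RW=1 US=1 PS=0]
  L2: frame=0x26 idx=0 entry=0x27007 [P=1 RW=1 US=1 PS=0]
  ⇒ phys 0x272DB  [3 reads]

TLB: [["0x2C0000", "0x27"]]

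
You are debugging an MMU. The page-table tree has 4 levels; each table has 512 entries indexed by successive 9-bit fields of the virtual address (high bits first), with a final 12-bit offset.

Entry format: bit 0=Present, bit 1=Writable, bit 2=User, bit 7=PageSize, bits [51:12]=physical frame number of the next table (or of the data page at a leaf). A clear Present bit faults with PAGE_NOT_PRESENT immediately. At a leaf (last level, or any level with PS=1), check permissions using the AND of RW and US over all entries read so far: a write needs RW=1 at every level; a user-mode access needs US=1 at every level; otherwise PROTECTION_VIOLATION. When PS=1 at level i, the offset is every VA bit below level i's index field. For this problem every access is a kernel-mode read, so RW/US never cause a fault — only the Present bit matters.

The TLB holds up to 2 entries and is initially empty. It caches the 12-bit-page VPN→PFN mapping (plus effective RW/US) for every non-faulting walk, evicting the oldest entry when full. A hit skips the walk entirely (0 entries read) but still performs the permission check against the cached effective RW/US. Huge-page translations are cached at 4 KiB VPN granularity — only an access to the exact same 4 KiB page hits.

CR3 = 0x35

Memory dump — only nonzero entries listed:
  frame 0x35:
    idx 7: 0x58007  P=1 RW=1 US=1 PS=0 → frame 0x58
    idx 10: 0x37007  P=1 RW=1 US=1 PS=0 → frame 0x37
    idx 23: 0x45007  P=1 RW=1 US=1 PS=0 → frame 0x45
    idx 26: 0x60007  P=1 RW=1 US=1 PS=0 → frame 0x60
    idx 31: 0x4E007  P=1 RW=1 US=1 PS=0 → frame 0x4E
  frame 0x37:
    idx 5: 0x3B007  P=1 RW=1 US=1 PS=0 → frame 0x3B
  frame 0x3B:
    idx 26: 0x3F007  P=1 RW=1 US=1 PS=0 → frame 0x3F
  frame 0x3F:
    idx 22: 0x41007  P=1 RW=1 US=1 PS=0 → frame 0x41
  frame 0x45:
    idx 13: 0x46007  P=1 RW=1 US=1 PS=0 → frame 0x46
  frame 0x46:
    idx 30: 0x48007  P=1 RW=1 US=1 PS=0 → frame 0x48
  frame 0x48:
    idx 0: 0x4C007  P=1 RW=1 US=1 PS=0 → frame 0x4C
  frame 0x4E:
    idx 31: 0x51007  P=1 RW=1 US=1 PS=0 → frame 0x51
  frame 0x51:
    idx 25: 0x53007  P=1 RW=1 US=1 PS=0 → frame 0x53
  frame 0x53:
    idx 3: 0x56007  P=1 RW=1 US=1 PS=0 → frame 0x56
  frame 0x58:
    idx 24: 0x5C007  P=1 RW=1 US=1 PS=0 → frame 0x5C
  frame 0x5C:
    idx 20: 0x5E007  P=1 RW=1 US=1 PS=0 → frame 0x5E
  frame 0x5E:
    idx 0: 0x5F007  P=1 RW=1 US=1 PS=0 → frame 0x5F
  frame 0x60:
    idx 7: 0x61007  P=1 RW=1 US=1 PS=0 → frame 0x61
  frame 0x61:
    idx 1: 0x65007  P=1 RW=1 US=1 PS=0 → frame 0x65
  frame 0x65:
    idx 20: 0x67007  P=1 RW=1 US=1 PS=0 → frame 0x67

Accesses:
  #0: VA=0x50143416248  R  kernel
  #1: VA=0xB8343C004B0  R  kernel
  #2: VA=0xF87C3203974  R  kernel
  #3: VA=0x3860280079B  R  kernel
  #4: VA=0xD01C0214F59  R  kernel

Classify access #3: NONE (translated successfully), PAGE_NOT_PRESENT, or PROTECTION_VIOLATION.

Trace:
#0 VA=0x50143416248 (r,kernel):
  lvl0: tbl 0x35, slot 10 ⇒ 0x37007 (P1/RW1/US1/PS0)
  lvl1: tbl 0x37, slot 5 ⇒ 0x3B007 (P1/RW1/US1/PS0)
  lvl2: tbl 0x3B, slot 26 ⇒ 0x3F007 (P1/RW1/US1/PS0)
  lvl3: tbl 0x3F, slot 22 ⇒ 0x41007 (P1/RW1/US1/PS0)
  ✓ 0x41248  — 4 lookups
#1 VA=0xB8343C004B0 (r,kernel):
  lvl0: tbl 0x35, slot 23 ⇒ 0x45007 (P1/RW1/US1/PS0)
  lvl1: tbl 0x45, slot 13 ⇒ 0x46007 (P1/RW1/US1/PS0)
  lvl2: tbl 0x46, slot 30 ⇒ 0x48007 (P1/RW1/US1/PS0)
  lvl3: tbl 0x48, slot 0 ⇒ 0x4C007 (P1/RW1/US1/PS0)
  ✓ 0x4C4B0  — 4 lookups
#2 VA=0xF87C3203974 (r,kernel):
  lvl0: tbl 0x35, slot 31 ⇒ 0x4E007 (P1/RW1/US1/PS0)
  lvl1: tbl 0x4E, slot 31 ⇒ 0x51007 (P1/RW1/US1/PS0)
  lvl2: tbl 0x51, slot 25 ⇒ 0x53007 (P1/RW1/US1/PS0)
  lvl3: tbl 0x53, slot 3 ⇒ 0x56007 (P1/RW1/US1/PS0)
  ✓ 0x56974  — 4 lookups
#3 VA=0x3860280079B (r,kernel):
  lvl0: tbl 0x35, slot 7 ⇒ 0x58007 (P1/RW1/US1/PS0)
  lvl1: tbl 0x58, slot 24 ⇒ 0x5C007 (P1/RW1/US1/PS0)
  lvl2: tbl 0x5C, slot 20 ⇒ 0x5E007 (P1/RW1/US1/PS0)
  lvl3: tbl 0x5E, slot 0 ⇒ 0x5F007 (P1/RW1/US1/PS0)
  ✓ 0x5F79B  — 4 lookups
#4 VA=0xD01C0214F59 (r,kernel):
  lvl0: tbl 0x35, slot 26 ⇒ 0x60007 (P1/RW1/US1/PS0)
  lvl1: tbl 0x60, slot 7 ⇒ 0x61007 (P1/RW1/US1/PS0)
  lvl2: tbl 0x61, slot 1 ⇒ 0x65007 (P1/RW1/US1/PS0)
  lvl3: tbl 0x65, slot 20 ⇒ 0x67007 (P1/RW1/US1/PS0)
  ✓ 0x67F59  — 4 lookups

Access #3 fault: NONE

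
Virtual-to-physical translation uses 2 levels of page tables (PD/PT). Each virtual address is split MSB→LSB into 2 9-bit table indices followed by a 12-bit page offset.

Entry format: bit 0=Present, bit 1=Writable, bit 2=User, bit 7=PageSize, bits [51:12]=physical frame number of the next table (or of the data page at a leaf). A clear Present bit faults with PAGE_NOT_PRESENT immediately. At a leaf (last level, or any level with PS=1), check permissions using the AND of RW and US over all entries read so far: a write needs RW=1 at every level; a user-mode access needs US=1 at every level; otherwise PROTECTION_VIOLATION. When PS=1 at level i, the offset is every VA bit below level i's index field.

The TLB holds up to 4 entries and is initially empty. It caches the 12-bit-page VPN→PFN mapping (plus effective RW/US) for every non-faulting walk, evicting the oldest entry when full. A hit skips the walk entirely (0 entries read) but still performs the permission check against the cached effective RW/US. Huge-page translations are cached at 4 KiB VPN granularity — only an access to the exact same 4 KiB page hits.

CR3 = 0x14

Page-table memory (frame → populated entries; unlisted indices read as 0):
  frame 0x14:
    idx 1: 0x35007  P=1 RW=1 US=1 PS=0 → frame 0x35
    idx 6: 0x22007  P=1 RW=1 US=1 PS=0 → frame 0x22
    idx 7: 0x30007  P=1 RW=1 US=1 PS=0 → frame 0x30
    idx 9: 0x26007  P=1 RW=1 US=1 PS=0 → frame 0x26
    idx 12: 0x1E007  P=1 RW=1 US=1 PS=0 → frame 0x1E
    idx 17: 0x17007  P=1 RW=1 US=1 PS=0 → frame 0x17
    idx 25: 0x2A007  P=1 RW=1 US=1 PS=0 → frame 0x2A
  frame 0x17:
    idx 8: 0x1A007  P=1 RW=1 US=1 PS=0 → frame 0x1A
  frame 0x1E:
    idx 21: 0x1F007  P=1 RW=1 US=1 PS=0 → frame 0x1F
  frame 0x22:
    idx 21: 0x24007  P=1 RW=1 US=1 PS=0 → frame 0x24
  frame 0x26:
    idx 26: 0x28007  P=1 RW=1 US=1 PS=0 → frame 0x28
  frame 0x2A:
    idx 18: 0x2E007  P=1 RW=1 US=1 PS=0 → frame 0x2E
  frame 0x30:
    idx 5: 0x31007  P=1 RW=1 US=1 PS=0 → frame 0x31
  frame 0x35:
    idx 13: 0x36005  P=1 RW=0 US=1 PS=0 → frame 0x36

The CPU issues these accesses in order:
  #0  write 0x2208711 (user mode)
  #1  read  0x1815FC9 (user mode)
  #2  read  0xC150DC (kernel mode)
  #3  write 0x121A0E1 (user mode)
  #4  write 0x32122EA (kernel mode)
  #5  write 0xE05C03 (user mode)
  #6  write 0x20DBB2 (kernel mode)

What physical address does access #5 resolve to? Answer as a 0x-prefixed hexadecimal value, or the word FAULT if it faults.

Walk each access:
#0 VA=0x2208711 (w,user):
  L0: frame=0x14 idx=17 entry=0x17007 [P=1 RW=1 US=1 PS=0]
  L1: frame=0x17 idx=8 entry=0x1A007 [P=1 RW=1 US=1 PS=0]
  ⇒ phys 0x1A711  [2 reads]
#1 VA=0x1815FC9 (r,user):
  L0: frame=0x14 idx=12 entry=0x1E007 [P=1 RW=1 US=1 PS=0]
  L1: frame=0x1E idx=21 entry=0x1F007 [P=1 RW=1 US=1 PS=0]
  ⇒ phys 0x1FFC9  [2 reads]
#2 VA=0xC150DC (r,kernel):
  L0: frame=0x14 idx=6 entry=0x22007 [P=1 RW=1 US=1 PS=0]
  L1: frame=0x22 idx=21 entry=0x24007 [P=1 RW=1 US=1 PS=0]
  ⇒ phys 0x240DC  [2 reads]
#3 VA=0x121A0E1 (w,user):
  L0: frame=0x14 idx=9 entry=0x26007 [P=1 RW=1 US=1 PS=0]
  L1: frame=0x26 idx=26 entry=0x28007 [P=1 RW=1 US=1 PS=0]
  ⇒ phys 0x280E1  [2 reads]
#4 VA=0x32122EA (w,kernel):
  L0: frame=0x14 idx=25 entry=0x2A007 [P=1 RW=1 US=1 PS=0]
  L1: frame=0x2A idx=18 entry=0x2E007 [P=1 RW=1 US=1 PS=0]
  ⇒ phys 0x2E2EA  [2 reads]
#5 VA=0xE05C03 (w,user):
  L0: frame=0x14 idx=7 entry=0x30007 [P=1 RW=1 US=1 PS=0]
  L1: frame=0x30 idx=5 entry=0x31007 [P=1 RW=1 US=1 PS=0]
  ⇒ phys 0x31C03  [2 reads]
#6 VA=0x20DBB2 (w,kernel):
  L0: frame=0x14 idx=1 entry=0x35007 [P=1 RW=1 US=1 PS=0]
  L1: frame=0x35 idx=13 entry=0x36005 [P=1 RW=0 US=1 PS=0]
  ⇒ fault: PROTECTION_VIOLATION  — 2 lookups

Access #5 PA: 0x31C03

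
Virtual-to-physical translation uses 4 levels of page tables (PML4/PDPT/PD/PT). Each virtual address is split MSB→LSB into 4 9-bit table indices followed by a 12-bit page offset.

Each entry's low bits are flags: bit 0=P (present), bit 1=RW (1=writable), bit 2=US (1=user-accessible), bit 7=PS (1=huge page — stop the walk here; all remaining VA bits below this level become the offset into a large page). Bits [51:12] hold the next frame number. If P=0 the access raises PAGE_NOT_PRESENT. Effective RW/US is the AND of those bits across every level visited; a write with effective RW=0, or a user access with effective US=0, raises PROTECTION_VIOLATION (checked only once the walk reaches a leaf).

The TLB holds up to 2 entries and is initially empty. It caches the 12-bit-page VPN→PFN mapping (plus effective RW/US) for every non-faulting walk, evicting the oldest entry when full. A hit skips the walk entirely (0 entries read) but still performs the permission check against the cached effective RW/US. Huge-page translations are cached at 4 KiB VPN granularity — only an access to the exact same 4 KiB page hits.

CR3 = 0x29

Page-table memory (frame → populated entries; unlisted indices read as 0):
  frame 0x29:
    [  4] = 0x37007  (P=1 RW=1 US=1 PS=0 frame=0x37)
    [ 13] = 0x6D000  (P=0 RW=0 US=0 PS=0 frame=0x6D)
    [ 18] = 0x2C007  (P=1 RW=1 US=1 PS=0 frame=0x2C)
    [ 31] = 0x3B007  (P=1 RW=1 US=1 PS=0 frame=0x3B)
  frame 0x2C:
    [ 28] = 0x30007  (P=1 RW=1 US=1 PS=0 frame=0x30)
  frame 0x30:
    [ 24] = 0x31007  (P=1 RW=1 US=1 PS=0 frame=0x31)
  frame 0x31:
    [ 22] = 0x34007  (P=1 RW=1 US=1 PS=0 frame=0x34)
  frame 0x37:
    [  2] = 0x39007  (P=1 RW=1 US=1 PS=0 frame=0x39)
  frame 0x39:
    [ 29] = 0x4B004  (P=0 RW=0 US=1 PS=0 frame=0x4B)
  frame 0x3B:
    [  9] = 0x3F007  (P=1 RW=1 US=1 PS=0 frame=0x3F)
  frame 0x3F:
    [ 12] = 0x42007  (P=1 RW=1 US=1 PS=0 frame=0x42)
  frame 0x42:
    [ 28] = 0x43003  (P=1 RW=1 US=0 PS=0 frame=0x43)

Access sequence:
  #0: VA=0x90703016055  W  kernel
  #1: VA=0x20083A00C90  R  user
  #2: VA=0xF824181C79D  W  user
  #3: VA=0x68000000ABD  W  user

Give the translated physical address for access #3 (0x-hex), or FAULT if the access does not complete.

Per-access translation:
#0 VA=0x90703016055 (w,kernel):
  L0: frame=0x29 idx=18 entry=0x2C007 [P=1 RW=1 US=1 PS=0]
  L1: frame=0x2C idx=28 entry=0x30007 [P=1 RW=1 US=1 PS=0]
  L2: frame=0x30 idx=24 entry=0x31007 [P=1 RW=1 US=1 PS=0]
  L3: frame=0x31 idx=22 entry=0x34007 [P=1 RW=1 US=1 PS=0]
  ⇒ phys 0x34055  [4 reads]
#1 VA=0x20083A00C90 (r,user):
  L0: frame=0x29 idx=4 entry=0x37007 [P=1 RW=1 US=1 PS=0]
  L1: frame=0x37 idx=2 entry=0x39007 [P=1 RW=1 US=1 PS=0]
  L2: frame=0x39 idx=29 entry=0x4B004 [P=0 RW=0 US=1 PS=0]
  ⇒ fault: PAGE_NOT_PRESENT  — 3 lookups
#2 VA=0xF824181C79D (w,user):
  L0: frame=0x29 idx=31 entry=0x3B007 [P=1 RW=1 US=1 PS=0]
  L1: frame=0x3B idx=9 entry=0x3F007 [P=1 RW=1 US=1 PS=0]
  L2: frame=0x3F idx=12 entry=0x42007 [P=1 RW=1 US=1 PS=0]
  L3: frame=0x42 idx=28 entry=0x43003 [P=1 RW=1 US=0 PS=0]
  ⇒ fault: PROTECTION_VIOLATION  — 4 lookups
#3 VA=0x68000000ABD (w,user):
  L0: frame=0x29 idx=13 entry=0x6D000 [P=0 RW=0 US=0 PS=0]
  ⇒ fault: PAGE_NOT_PRESENT  — 1 lookups

Access #3 PA: FAULT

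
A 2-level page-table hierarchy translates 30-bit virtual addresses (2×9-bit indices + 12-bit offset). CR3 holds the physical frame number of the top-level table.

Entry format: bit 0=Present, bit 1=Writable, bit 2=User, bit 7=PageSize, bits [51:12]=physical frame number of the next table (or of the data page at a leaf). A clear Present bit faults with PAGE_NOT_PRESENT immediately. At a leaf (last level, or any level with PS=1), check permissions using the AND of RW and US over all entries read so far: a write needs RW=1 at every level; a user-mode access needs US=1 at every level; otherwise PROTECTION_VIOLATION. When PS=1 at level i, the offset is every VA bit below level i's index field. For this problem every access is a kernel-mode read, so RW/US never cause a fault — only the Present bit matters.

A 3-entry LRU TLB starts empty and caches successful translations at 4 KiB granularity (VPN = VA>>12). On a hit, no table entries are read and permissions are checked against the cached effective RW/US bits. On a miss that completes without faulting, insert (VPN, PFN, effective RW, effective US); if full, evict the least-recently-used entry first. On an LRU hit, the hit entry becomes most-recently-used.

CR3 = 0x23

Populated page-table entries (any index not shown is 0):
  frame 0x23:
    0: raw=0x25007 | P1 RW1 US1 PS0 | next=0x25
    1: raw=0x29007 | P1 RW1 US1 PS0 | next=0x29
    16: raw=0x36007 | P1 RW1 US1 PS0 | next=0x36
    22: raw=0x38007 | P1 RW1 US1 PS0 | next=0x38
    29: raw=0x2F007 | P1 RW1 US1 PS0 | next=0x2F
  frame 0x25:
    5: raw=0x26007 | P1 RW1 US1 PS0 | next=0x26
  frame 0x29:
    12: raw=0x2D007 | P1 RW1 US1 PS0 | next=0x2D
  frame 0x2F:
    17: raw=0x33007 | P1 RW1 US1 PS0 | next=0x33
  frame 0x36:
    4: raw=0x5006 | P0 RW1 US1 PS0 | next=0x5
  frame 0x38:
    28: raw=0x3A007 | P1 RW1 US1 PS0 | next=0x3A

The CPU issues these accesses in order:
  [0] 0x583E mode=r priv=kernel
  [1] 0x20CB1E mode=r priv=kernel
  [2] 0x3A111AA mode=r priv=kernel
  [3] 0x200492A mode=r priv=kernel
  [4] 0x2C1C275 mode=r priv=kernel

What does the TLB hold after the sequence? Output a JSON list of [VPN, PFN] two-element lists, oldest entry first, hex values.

Per-access translation:
#0 VA=0x583E (r,kernel):
  L0 @0x23[0] → 0x25007  P=1,RW=1,US=1,PS=0
  L1 @0x25[5] → 0x26007  P=1,RW=1,US=1,PS=0
  → PA=0x2683E  (2 entries read)
#1 VA=0x20CB1E (r,kernel):
  L0 @0x23[1] → 0x29007  P=1,RW=1,US=1,PS=0
  L1 @0x29[12] → 0x2D007  P=1,RW=1,US=1,PS=0
  → PA=0x2DB1E  (2 entries read)
#2 VA=0x3A111AA (r,kernel):
  L0 @0x23[29] → 0x2F007  P=1,RW=1,US=1,PS=0
  L1 @0x2F[17] → 0x33007  P=1,RW=1,US=1,PS=0
  → PA=0x331AA  (2 entries read)
#3 VA=0x200492A (r,kernel):
  L0 @0x23[16] → 0x36007  P=1,RW=1,US=1,PS=0
  L1 @0x36[4] → 0x5006  P=0,RW=1,US=1,PS=0
  ✗ PAGE_NOT_PRESENT  [2 reads]
#4 VA=0x2C1C275 (r,kernel):
  L0 @0x23[22] → 0x38007  P=1,RW=1,US=1,PS=0
  L1 @0x38[28] → 0x3A007  P=1,RW=1,US=1,PS=0
  → PA=0x3A275  (2 entries read)

TLB: [["0x20C", "0x2D"], ["0x3A11", "0x33"], ["0x2C1C", "0x3A"]]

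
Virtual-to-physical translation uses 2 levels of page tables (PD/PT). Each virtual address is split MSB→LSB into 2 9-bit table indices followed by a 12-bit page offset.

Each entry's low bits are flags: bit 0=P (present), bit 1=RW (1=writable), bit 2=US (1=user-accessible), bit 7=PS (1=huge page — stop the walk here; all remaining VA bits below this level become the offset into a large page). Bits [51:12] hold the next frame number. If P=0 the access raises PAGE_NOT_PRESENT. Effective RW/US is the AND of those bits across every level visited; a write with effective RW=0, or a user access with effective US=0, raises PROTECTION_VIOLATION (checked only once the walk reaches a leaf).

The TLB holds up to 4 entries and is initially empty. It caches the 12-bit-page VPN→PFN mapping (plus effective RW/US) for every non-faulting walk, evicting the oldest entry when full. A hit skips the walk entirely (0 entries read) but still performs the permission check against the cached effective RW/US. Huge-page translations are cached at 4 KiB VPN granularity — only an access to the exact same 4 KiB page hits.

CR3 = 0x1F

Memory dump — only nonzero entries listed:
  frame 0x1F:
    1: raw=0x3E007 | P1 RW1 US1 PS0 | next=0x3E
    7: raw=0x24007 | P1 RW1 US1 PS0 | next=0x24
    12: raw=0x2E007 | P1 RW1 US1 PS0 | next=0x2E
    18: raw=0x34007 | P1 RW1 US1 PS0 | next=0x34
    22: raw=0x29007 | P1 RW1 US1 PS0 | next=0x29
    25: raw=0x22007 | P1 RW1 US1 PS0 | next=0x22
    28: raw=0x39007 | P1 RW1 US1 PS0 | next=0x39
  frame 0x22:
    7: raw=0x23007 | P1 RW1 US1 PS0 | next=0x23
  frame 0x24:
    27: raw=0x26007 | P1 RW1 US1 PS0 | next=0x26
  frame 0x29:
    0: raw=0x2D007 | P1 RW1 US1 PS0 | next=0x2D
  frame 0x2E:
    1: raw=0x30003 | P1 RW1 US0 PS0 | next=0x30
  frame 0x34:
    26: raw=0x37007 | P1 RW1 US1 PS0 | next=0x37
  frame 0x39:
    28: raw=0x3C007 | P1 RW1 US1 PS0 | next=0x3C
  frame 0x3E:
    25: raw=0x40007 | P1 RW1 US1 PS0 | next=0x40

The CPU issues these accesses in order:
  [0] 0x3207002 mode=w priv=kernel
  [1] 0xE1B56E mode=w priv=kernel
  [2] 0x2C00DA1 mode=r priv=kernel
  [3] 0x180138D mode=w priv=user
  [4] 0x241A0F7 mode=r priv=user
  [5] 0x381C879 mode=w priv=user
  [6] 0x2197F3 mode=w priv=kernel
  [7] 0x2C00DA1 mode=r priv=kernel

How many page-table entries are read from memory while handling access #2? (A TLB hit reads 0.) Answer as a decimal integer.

Trace:
#0 VA=0x3207002 (w,kernel):
  [0] read 0x1F idx=25: raw=0x22007 flags P=1 W=1 U=1 S=0
  [1] read 0x22 idx=7: raw=0x23007 flags P=1 W=1 U=1 S=0
  ⇒ phys 0x23002  [2 reads]
#1 VA=0xE1B56E (w,kernel):
  [0] read 0x1F idx=7: raw=0x24007 flags P=1 W=1 U=1 S=0
  [1] read 0x24 idx=27: raw=0x26007 flags P=1 W=1 U=1 S=0
  ⇒ phys 0x2656E  [2 reads]
#2 VA=0x2C00DA1 (r,kernel):
  [0] read 0x1F idx=22: raw=0x29007 flags P=1 W=1 U=1 S=0
  [1] read 0x29 idx=0: raw=0x2D007 flags P=1 W=1 U=1 S=0
  ⇒ phys 0x2DDA1  [2 reads]
#3 VA=0x180138D (w,user):
  [0] read 0x1F idx=12: raw=0x2E007 flags P=1 W=1 U=1 S=0
  [1] read 0x2E idx=1: raw=0x30003 flags P=1 W=1 U=0 S=0
  ⇒ fault: PROTECTION_VIOLATION  — 2 lookups
#4 VA=0x241A0F7 (r,user):
  [0] read 0x1F idx=18: raw=0x34007 flags P=1 W=1 U=1 S=0
  [1] read 0x34 idx=26: raw=0x37007 flags P=1 W=1 U=1 S=0
  ⇒ phys 0x370F7  [2 reads]
#5 VA=0x381C879 (w,user):
  [0] read 0x1F idx=28: raw=0x39007 flags P=1 W=1 U=1 S=0
  [1] read 0x39 idx=28: raw=0x3C007 flags P=1 W=1 U=1 S=0
  ⇒ phys 0x3C879  [2 reads]
#6 VA=0x2197F3 (w,kernel):
  [0] read 0x1F idx=1: raw=0x3E007 flags P=1 W=1 U=1 S=0
  [1] read 0x3E idx=25: raw=0x40007 flags P=1 W=1 U=1 S=0
  ⇒ phys 0x407F3  [2 reads]
#7 VA=0x2C00DA1 (r,kernel):
  TLB hit vpn=0x2C00 → PA=0x2DDA1

Entries read for #2: 2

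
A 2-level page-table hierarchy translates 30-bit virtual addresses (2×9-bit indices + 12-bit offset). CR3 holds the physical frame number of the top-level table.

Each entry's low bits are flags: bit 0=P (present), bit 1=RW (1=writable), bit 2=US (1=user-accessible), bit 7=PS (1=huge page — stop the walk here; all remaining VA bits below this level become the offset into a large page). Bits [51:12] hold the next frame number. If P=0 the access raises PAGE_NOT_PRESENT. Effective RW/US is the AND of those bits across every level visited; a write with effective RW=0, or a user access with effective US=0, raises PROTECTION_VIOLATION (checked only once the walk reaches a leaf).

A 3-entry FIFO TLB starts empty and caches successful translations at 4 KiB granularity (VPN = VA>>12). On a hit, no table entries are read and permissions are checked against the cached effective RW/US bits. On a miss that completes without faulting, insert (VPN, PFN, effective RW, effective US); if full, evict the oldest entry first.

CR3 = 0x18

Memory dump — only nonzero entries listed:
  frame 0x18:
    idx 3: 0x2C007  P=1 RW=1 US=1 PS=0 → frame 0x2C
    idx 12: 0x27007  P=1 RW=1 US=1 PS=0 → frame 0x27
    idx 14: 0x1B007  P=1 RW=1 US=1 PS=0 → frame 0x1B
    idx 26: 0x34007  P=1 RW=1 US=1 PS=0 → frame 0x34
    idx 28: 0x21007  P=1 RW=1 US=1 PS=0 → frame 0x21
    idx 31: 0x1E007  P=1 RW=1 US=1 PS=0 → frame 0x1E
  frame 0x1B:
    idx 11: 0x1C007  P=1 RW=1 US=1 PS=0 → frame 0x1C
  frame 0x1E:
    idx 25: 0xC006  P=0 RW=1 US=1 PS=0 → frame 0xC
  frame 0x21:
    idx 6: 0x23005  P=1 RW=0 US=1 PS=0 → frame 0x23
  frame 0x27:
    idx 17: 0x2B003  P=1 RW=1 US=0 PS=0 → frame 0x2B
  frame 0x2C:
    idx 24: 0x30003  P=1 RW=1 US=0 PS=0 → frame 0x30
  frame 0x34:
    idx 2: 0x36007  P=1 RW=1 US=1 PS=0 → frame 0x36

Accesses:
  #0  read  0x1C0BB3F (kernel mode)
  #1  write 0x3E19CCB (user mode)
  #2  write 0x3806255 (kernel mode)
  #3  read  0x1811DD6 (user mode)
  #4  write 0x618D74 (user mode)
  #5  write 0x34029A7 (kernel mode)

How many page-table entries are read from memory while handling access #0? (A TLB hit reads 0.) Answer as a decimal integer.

Trace:
#0 VA=0x1C0BB3F (r,kernel):
  L0: frame=0x18 idx=14 entry=0x1B007 [P=1 RW=1 US=1 PS=0]
  L1: frame=0x1B idx=11 entry=0x1C007 [P=1 RW=1 US=1 PS=0]
  ⇒ phys 0x1CB3F  [2 reads]
#1 VA=0x3E19CCB (w,user):
  L0: frame=0x18 idx=31 entry=0x1E007 [P=1 RW=1 US=1 PS=0]
  L1: frame=0x1E idx=25 entry=0xC006 [P=0 RW=1 US=1 PS=0]
  → PAGE_NOT_PRESENT  (2 entries read)
#2 VA=0x3806255 (w,kernel):
  L0: frame=0x18 idx=28 entry=0x21007 [P=1 RW=1 US=1 PS=0]
  L1: frame=0x21 idx=6 entry=0x23005 [P=1 RW=0 US=1 PS=0]
  → PROTECTION_VIOLATION  (2 entries read)
#3 VA=0x1811DD6 (r,user):
  L0: frame=0x18 idx=12 entry=0x27007 [P=1 RW=1 US=1 PS=0]
  L1: frame=0x27 idx=17 entry=0x2B003 [P=1 RW=1 US=0 PS=0]
  → PROTECTION_VIOLATION  (2 entries read)
#4 VA=0x618D74 (w,user):
  L0: frame=0x18 idx=3 entry=0x2C007 [P=1 RW=1 US=1 PS=0]
  L1: frame=0x2C idx=24 entry=0x30003 [P=1 RW=1 US=0 PS=0]
  → PROTECTION_VIOLATION  (2 entries read)
#5 VA=0x34029A7 (w,kernel):
  L0: frame=0x18 idx=26 entry=0x34007 [P=1 RW=1 US=1 PS=0]
  L1: frame=0x34 idx=2 entry=0x36007 [P=1 RW=1 US=1 PS=0]
  ⇒ phys 0x369A7  [2 reads]

Entries read for #0: 2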